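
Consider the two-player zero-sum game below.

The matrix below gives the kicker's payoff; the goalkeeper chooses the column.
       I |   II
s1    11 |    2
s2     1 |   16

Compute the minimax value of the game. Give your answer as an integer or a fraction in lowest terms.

Row minima are 2 and 1, so the kicker's maximin is 2; column maxima are 11 and 16, so the goalkeeper's minimax is 11. These differ, so the equilibrium is in mixed strategies.
Let the kicker play s1 with probability p. The goalkeeper is indifferent when 11p + (1−p) = 2p + 16(1−p), giving p = 5/8.
Let the goalkeeper play I with probability q. The kicker is indifferent when 11q + 2(1−q) = q + 16(1−q), giving q = 7/12.
The value is 11·(7/12) + (2)·(5/12) = 29/4.

29/4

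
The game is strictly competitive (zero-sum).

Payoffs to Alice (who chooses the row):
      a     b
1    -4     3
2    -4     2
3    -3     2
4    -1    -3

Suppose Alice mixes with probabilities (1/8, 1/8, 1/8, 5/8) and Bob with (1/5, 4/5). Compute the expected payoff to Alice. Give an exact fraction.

Against (1/5, 4/5), each row's expected payoff is 1: 8/5; 2: 4/5; 3: 1; 4: -13/5.
Taking the (1/8, 1/8, 1/8, 5/8)-weighted average: (1/8)·(8/5) + (1/8)·(4/5) + (1/8)·(1) + (5/8)·(-13/5) = -6/5.

-6/5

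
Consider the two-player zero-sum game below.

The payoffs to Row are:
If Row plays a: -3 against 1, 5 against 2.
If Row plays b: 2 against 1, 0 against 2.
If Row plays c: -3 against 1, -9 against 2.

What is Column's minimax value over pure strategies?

2

The worst case (largest entry) in each column is 1: 2, 2: 5.
The best (smallest) of these is 2.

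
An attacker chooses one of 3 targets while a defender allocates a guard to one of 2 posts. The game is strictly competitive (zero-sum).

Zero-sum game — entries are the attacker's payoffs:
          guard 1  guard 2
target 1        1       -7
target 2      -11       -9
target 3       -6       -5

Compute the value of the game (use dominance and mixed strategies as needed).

-47/9

Row target 2 is strictly dominated by row target 3, so the attacker never plays it.
The remaining 2×2 game on (target 1, target 3) × (guard 1, guard 2) has no saddle point. Let the attacker play target 1 with probability p; indifference gives p − 6(1−p) = −7p − 5(1−p), so p = 1/9.
Similarly the defender's optimal q on guard 1 is 2/9, and the value is 1·(2/9) + (-7)·(7/9) = -47/9.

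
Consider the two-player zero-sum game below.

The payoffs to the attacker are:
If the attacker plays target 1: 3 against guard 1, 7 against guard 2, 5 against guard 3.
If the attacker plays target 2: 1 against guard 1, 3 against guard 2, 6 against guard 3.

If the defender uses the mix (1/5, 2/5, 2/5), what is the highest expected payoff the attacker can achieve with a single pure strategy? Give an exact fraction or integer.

target 1: (3)·(1/5) + (7)·(2/5) + (5)·(2/5) = 27/5.
target 2: (1)·(1/5) + (3)·(2/5) + (6)·(2/5) = 19/5.
The best pure response is target 1 with expected payoff 27/5.

27/5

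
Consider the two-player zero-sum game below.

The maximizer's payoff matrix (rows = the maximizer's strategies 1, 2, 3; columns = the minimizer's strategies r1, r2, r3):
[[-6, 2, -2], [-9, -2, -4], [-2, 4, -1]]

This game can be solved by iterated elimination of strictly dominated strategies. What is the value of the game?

Column r2 is strictly dominated by r1 for the minimizer (-6<2, -9<-2, -2<4); eliminate r2.
Row 1 is strictly dominated by row 3 (-2>-6, -1>-2); eliminate 1.
Row 2 is strictly dominated by row 3 (-2>-9, -1>-4); eliminate 2.
Column r3 is strictly dominated by r1 for the minimizer (-2<-1); eliminate r3.
Only (3, r1) remains, with payoff -2.

-2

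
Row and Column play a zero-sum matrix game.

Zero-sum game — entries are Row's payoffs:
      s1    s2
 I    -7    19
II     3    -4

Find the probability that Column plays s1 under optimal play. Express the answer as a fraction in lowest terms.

Row minima are -7 and -4, so Row's maximin is -4; column maxima are 3 and 19, so Column's minimax is 3. These differ, so the equilibrium is in mixed strategies.
Let Column play s1 with probability q. Row is indifferent when −7q + 19(1−q) = 3q − 4(1−q), giving q = 23/33.

23/33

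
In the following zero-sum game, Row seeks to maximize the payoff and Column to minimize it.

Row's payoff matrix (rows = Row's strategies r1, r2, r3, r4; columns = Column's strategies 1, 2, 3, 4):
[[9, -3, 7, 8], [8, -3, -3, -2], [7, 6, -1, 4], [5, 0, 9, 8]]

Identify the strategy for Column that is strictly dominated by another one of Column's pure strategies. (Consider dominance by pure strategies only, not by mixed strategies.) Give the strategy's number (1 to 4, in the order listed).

1

Column prefers columns that give Row less. Compare 1 with 2: -3 < 9, -3 < 8, 6 < 7, 0 < 5.
So 2 strictly dominates 1 for Column; 1 is strictly dominated.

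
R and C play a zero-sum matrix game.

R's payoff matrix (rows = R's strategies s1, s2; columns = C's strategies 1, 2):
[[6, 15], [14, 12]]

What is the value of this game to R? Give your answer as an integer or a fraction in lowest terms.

Row minima are 6 and 12, so R's maximin is 12; column maxima are 14 and 15, so C's minimax is 14. These differ, so the equilibrium is in mixed strategies.
Let R play s1 with probability p. C is indifferent when 6p + 14(1−p) = 15p + 12(1−p), giving p = 2/11.
Let C play 1 with probability q. R is indifferent when 6q + 15(1−q) = 14q + 12(1−q), giving q = 3/11.
The value is 6·(3/11) + (15)·(8/11) = 138/11.

138/11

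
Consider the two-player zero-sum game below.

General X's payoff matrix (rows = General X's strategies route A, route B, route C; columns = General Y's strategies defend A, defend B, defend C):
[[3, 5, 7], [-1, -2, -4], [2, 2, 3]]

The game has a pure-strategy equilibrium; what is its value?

Row minima: 3, -4, 2 → General X's maximin is 3.
Column maxima: 3, 5, 7 → General Y's minimax is 3.
They coincide at (route A, defend A), so the value is 3.

3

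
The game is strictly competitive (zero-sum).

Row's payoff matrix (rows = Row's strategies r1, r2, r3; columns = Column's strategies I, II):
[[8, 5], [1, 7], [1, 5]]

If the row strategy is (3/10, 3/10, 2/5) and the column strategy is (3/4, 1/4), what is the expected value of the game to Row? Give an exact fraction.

Against (3/4, 1/4), each row's expected payoff is r1: 29/4; r2: 5/2; r3: 2.
Taking the (3/10, 3/10, 2/5)-weighted average: (3/10)·(29/4) + (3/10)·(5/2) + (2/5)·(2) = 149/40.

149/40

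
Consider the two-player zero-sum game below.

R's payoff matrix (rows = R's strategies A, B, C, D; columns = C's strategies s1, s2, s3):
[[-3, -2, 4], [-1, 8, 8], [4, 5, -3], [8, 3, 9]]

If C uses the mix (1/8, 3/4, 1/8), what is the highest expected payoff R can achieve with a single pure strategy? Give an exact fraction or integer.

55/8

A: (-3)·(1/8) + (-2)·(3/4) + (4)·(1/8) = -11/8.
B: (-1)·(1/8) + (8)·(3/4) + (8)·(1/8) = 55/8.
C: (4)·(1/8) + (5)·(3/4) + (-3)·(1/8) = 31/8.
D: (8)·(1/8) + (3)·(3/4) + (9)·(1/8) = 35/8.
The best pure response is B with expected payoff 55/8.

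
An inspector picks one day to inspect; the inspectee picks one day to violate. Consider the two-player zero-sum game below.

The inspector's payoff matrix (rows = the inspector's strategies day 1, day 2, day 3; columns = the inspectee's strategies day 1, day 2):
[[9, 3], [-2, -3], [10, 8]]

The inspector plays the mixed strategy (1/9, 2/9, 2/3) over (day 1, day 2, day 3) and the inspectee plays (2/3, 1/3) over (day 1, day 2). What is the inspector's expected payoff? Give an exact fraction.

175/27

Against (2/3, 1/3), each row's expected payoff is day 1: 7; day 2: -7/3; day 3: 28/3.
Taking the (1/9, 2/9, 2/3)-weighted average: (1/9)·(7) + (2/9)·(-7/3) + (2/3)·(28/3) = 175/27.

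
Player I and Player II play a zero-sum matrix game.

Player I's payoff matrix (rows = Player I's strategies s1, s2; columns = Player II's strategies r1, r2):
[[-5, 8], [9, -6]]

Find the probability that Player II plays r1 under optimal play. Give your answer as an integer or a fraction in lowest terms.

1/2

Row minima are -5 and -6, so Player I's maximin is -5; column maxima are 9 and 8, so Player II's minimax is 8. These differ, so the equilibrium is in mixed strategies.
Let Player II play r1 with probability q. Player I is indifferent when −5q + 8(1−q) = 9q − 6(1−q), giving q = 1/2.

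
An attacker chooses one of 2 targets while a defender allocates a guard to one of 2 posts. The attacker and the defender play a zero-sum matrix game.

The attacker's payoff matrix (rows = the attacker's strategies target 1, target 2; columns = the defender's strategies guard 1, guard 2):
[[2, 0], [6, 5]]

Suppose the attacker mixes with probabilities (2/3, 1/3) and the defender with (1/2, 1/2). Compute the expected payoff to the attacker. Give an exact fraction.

Against (1/2, 1/2), each row's expected payoff is target 1: 1; target 2: 11/2.
Taking the (2/3, 1/3)-weighted average: (2/3)·(1) + (1/3)·(11/2) = 5/2.

5/2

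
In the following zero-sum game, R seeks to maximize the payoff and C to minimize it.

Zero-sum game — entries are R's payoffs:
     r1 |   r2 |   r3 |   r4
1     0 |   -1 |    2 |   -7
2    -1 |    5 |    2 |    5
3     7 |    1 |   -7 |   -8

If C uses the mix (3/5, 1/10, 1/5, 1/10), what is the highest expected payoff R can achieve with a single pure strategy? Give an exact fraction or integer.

1: (0)·(3/5) + (-1)·(1/10) + (2)·(1/5) + (-7)·(1/10) = -2/5.
2: (-1)·(3/5) + (5)·(1/10) + (2)·(1/5) + (5)·(1/10) = 4/5.
3: (7)·(3/5) + (1)·(1/10) + (-7)·(1/5) + (-8)·(1/10) = 21/10.
The best pure response is 3 with expected payoff 21/10.

21/10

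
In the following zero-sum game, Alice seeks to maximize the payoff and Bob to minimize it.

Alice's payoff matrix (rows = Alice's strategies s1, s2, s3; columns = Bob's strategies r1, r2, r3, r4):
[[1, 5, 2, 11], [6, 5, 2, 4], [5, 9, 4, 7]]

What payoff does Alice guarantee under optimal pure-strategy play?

Row minima: 1, 2, 4 → Alice's maximin is 4.
Column maxima: 6, 9, 4, 11 → Bob's minimax is 4.
They coincide at (s3, r3), so the value is 4.

4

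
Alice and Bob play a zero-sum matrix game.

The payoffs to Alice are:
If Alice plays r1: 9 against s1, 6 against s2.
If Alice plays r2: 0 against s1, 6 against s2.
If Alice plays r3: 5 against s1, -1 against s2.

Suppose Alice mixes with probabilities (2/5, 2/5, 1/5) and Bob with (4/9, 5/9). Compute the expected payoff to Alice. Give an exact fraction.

Against (4/9, 5/9), each row's expected payoff is r1: 22/3; r2: 10/3; r3: 5/3.
Taking the (2/5, 2/5, 1/5)-weighted average: (2/5)·(22/3) + (2/5)·(10/3) + (1/5)·(5/3) = 23/5.

23/5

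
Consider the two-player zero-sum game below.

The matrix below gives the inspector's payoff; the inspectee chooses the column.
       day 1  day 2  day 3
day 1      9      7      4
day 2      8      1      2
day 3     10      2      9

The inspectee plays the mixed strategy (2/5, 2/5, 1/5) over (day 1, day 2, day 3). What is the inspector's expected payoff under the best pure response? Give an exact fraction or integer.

36/5

day 1: (9)·(2/5) + (7)·(2/5) + (4)·(1/5) = 36/5.
day 2: (8)·(2/5) + (1)·(2/5) + (2)·(1/5) = 4.
day 3: (10)·(2/5) + (2)·(2/5) + (9)·(1/5) = 33/5.
The best pure response is day 1 with expected payoff 36/5.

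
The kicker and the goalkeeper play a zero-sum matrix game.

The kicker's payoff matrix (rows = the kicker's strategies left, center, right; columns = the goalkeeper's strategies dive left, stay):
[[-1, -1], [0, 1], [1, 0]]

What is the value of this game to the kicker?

1/2

Row left is strictly dominated by row right, so the kicker never plays it.
The remaining 2×2 game on (center, right) × (dive left, stay) has no saddle point. Let the kicker play center with probability p; indifference gives (1−p) = p, so p = 1/2.
Similarly the goalkeeper's optimal q on dive left is 1/2, and the value is 0·(1/2) + (1)·(1/2) = 1/2.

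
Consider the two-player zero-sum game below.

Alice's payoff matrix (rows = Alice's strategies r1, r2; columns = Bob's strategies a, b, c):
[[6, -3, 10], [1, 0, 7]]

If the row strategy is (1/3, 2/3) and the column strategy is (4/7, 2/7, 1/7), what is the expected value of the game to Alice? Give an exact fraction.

50/21

Against (4/7, 2/7, 1/7), each row's expected payoff is r1: 4; r2: 11/7.
Taking the (1/3, 2/3)-weighted average: (1/3)·(4) + (2/3)·(11/7) = 50/21.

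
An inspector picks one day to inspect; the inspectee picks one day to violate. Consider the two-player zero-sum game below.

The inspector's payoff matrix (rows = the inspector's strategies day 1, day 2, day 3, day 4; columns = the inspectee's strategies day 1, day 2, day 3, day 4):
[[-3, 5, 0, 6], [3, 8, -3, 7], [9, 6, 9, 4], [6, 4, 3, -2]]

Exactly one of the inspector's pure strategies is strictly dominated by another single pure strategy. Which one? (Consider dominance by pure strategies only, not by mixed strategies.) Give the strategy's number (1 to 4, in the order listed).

Compare day 4 with day 3: 9 > 6, 6 > 4, 9 > 3, 4 > -2.
So day 3 strictly dominates day 4 for the inspector; day 4 is strictly dominated.

4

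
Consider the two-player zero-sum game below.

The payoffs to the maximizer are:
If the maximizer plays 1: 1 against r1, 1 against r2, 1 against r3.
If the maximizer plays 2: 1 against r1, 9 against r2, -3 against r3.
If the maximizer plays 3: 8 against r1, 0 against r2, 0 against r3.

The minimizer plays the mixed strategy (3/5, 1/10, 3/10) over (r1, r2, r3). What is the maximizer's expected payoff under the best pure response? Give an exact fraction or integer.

1: (1)·(3/5) + (1)·(1/10) + (1)·(3/10) = 1.
2: (1)·(3/5) + (9)·(1/10) + (-3)·(3/10) = 3/5.
3: (8)·(3/5) + (0)·(1/10) + (0)·(3/10) = 24/5.
The best pure response is 3 with expected payoff 24/5.

24/5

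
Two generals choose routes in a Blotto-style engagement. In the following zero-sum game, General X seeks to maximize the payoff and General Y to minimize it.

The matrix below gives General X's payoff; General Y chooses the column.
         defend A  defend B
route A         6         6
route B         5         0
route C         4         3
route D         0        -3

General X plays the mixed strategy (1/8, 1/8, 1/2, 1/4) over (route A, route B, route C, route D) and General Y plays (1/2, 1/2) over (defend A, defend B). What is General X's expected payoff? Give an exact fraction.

39/16

Against (1/2, 1/2), each row's expected payoff is route A: 6; route B: 5/2; route C: 7/2; route D: -3/2.
Taking the (1/8, 1/8, 1/2, 1/4)-weighted average: (1/8)·(6) + (1/8)·(5/2) + (1/2)·(7/2) + (1/4)·(-3/2) = 39/16.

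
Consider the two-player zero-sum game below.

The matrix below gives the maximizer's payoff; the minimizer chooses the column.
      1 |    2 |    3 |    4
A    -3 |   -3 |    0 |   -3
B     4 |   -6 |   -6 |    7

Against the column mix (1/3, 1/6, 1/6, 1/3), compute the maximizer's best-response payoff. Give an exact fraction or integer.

A: (-3)·(1/3) + (-3)·(1/6) + (0)·(1/6) + (-3)·(1/3) = -5/2.
B: (4)·(1/3) + (-6)·(1/6) + (-6)·(1/6) + (7)·(1/3) = 5/3.
The best pure response is B with expected payoff 5/3.

5/3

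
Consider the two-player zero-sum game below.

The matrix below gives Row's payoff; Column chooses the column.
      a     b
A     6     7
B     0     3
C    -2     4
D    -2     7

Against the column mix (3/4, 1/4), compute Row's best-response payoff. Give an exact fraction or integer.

A: (6)·(3/4) + (7)·(1/4) = 25/4.
B: (0)·(3/4) + (3)·(1/4) = 3/4.
C: (-2)·(3/4) + (4)·(1/4) = -1/2.
D: (-2)·(3/4) + (7)·(1/4) = 1/4.
The best pure response is A with expected payoff 25/4.

25/4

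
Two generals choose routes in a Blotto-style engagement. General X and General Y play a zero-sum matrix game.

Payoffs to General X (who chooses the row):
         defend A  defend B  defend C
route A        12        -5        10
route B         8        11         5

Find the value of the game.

Column defend A is strictly dominated by defend C for General Y (it gives General X more in every row).
The remaining 2×2 game on (route A, route B) × (defend B, defend C) has no saddle point. Let General X play route A with probability p; indifference gives −5p + 11(1−p) = 10p + 5(1−p), so p = 2/7.
Similarly General Y's optimal q on defend B is 5/21, and the value is -5·(5/21) + (10)·(16/21) = 45/7.

45/7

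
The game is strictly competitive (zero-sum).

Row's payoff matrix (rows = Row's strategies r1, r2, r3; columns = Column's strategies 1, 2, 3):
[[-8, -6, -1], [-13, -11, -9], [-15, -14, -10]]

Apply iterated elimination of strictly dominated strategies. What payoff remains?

Row r2 is strictly dominated by row r1 (-8>-13, -6>-11, -1>-9); eliminate r2.
Row r3 is strictly dominated by row r1 (-8>-15, -6>-14, -1>-10); eliminate r3.
Column 2 is strictly dominated by 1 for Column (-8<-6); eliminate 2.
Column 3 is strictly dominated by 1 for Column (-8<-1); eliminate 3.
Only (r1, 1) remains, with payoff -8.

-8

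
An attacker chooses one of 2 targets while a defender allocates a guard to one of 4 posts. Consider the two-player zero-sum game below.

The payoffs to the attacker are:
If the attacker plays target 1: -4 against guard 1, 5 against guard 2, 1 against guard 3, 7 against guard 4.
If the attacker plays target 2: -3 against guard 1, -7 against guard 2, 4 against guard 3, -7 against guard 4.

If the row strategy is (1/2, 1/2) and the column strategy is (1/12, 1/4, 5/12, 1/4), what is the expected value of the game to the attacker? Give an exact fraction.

1/2

Against (1/12, 1/4, 5/12, 1/4), each row's expected payoff is target 1: 37/12; target 2: -25/12.
Taking the (1/2, 1/2)-weighted average: (1/2)·(37/12) + (1/2)·(-25/12) = 1/2.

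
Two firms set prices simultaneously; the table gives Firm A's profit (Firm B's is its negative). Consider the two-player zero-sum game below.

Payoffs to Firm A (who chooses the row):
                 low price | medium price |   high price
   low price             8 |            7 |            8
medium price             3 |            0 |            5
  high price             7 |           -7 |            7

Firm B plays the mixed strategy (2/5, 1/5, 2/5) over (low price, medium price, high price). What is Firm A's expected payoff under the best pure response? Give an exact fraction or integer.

39/5

low price: (8)·(2/5) + (7)·(1/5) + (8)·(2/5) = 39/5.
medium price: (3)·(2/5) + (0)·(1/5) + (5)·(2/5) = 16/5.
high price: (7)·(2/5) + (-7)·(1/5) + (7)·(2/5) = 21/5.
The best pure response is low price with expected payoff 39/5.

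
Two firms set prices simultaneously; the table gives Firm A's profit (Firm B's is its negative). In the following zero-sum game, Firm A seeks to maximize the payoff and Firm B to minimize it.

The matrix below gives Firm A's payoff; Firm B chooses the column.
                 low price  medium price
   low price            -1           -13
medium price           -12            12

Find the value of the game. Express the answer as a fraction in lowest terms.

Row minima are -13 and -12, so Firm A's maximin is -12; column maxima are -1 and 12, so Firm B's minimax is -1. These differ, so the equilibrium is in mixed strategies.
Let Firm A play low price with probability p. Firm B is indifferent when −p − 12(1−p) = −13p + 12(1−p), giving p = 2/3.
Let Firm B play low price with probability q. Firm A is indifferent when −q − 13(1−q) = −12q + 12(1−q), giving q = 25/36.
The value is -1·(25/36) + (-13)·(11/36) = -14/3.

-14/3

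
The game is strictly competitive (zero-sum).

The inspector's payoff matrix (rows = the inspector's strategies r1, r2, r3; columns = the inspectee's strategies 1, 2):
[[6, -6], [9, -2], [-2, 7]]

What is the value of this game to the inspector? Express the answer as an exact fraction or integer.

59/20

Row r1 is strictly dominated by row r2, so the inspector never plays it.
The remaining 2×2 game on (r2, r3) × (1, 2) has no saddle point. Let the inspector play r2 with probability p; indifference gives 9p − 2(1−p) = −2p + 7(1−p), so p = 9/20.
Similarly the inspectee's optimal q on 1 is 9/20, and the value is 9·(9/20) + (-2)·(11/20) = 59/20.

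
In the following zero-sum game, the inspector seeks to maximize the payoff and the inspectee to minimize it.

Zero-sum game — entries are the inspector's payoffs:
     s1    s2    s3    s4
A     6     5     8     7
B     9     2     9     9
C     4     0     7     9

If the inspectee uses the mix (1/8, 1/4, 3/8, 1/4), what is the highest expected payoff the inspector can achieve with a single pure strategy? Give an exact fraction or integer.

29/4

A: (6)·(1/8) + (5)·(1/4) + (8)·(3/8) + (7)·(1/4) = 27/4.
B: (9)·(1/8) + (2)·(1/4) + (9)·(3/8) + (9)·(1/4) = 29/4.
C: (4)·(1/8) + (0)·(1/4) + (7)·(3/8) + (9)·(1/4) = 43/8.
The best pure response is B with expected payoff 29/4.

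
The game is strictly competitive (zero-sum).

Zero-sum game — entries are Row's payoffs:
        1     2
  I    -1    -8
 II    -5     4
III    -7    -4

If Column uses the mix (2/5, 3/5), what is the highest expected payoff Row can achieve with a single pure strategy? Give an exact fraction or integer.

2/5

I: (-1)·(2/5) + (-8)·(3/5) = -26/5.
II: (-5)·(2/5) + (4)·(3/5) = 2/5.
III: (-7)·(2/5) + (-4)·(3/5) = -26/5.
The best pure response is II with expected payoff 2/5.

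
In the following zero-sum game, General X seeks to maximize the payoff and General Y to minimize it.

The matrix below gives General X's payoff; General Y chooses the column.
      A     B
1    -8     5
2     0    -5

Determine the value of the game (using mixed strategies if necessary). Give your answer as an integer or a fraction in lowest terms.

Row minima are -8 and -5, so General X's maximin is -5; column maxima are 0 and 5, so General Y's minimax is 0. These differ, so the equilibrium is in mixed strategies.
Let General X play 1 with probability p. General Y is indifferent when −8p = 5p − 5(1−p), giving p = 5/18.
Let General Y play A with probability q. General X is indifferent when −8q + 5(1−q) = −5(1−q), giving q = 5/9.
The value is -8·(5/9) + (5)·(4/9) = -20/9.

-20/9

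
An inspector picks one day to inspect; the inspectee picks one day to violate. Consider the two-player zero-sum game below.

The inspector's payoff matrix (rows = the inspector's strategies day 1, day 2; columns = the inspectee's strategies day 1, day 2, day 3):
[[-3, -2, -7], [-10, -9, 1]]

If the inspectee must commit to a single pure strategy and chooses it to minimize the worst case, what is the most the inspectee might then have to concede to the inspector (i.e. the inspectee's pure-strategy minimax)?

The worst case (largest entry) in each column is day 1: -3, day 2: -2, day 3: 1.
The best (smallest) of these is -3.

-3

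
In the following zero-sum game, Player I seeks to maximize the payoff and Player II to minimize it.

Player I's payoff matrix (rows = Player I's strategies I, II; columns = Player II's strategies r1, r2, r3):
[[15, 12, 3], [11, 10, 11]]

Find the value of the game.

Column r1 is strictly dominated by r2 for Player II (it gives Player I more in every row).
The remaining 2×2 game on (I, II) × (r2, r3) has no saddle point. Let Player I play I with probability p; indifference gives 12p + 10(1−p) = 3p + 11(1−p), so p = 1/10.
Similarly Player II's optimal q on r2 is 4/5, and the value is 12·(4/5) + (3)·(1/5) = 51/5.

51/5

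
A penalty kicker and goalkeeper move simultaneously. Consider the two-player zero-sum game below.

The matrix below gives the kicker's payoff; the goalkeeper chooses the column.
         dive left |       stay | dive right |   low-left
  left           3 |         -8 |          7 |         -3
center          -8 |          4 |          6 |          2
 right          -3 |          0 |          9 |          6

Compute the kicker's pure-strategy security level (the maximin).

-3

The worst-case payoff for each row is left: -8, center: -8, right: -3.
The best of these is -3.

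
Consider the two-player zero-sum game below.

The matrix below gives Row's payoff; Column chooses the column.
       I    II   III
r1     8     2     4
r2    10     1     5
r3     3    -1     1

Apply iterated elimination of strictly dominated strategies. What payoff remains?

Row r3 is strictly dominated by row r1 (8>3, 2>-1, 4>1); eliminate r3.
Column III is strictly dominated by II for Column (2<4, 1<5); eliminate III.
Column I is strictly dominated by II for Column (2<8, 1<10); eliminate I.
Row r2 is strictly dominated by row r1 (2>1); eliminate r2.
Only (r1, II) remains, with payoff 2.

2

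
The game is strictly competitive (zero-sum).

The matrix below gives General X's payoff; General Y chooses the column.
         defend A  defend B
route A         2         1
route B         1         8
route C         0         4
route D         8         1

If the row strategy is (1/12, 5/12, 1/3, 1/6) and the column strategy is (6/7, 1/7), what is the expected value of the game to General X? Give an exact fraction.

Against (6/7, 1/7), each row's expected payoff is route A: 13/7; route B: 2; route C: 4/7; route D: 7.
Taking the (1/12, 5/12, 1/3, 1/6)-weighted average: (1/12)·(13/7) + (5/12)·(2) + (1/3)·(4/7) + (1/6)·(7) = 197/84.

197/84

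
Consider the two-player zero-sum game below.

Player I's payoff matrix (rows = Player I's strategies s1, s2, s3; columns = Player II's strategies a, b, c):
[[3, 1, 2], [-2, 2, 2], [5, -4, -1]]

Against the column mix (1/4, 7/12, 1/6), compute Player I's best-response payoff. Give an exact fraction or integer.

5/3

s1: (3)·(1/4) + (1)·(7/12) + (2)·(1/6) = 5/3.
s2: (-2)·(1/4) + (2)·(7/12) + (2)·(1/6) = 1.
s3: (5)·(1/4) + (-4)·(7/12) + (-1)·(1/6) = -5/4.
The best pure response is s1 with expected payoff 5/3.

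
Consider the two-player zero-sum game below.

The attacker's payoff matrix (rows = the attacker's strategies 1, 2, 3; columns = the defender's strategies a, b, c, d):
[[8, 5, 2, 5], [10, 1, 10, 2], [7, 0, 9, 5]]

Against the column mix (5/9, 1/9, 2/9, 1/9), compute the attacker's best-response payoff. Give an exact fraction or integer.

1: (8)·(5/9) + (5)·(1/9) + (2)·(2/9) + (5)·(1/9) = 6.
2: (10)·(5/9) + (1)·(1/9) + (10)·(2/9) + (2)·(1/9) = 73/9.
3: (7)·(5/9) + (0)·(1/9) + (9)·(2/9) + (5)·(1/9) = 58/9.
The best pure response is 2 with expected payoff 73/9.

73/9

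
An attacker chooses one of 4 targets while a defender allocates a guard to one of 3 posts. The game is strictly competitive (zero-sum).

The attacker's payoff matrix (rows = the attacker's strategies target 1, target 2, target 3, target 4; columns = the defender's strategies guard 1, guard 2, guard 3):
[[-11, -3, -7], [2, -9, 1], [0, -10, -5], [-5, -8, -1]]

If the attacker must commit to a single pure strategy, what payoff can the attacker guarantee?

-8

The worst-case payoff for each row is target 1: -11, target 2: -9, target 3: -10, target 4: -8.
The best of these is -8.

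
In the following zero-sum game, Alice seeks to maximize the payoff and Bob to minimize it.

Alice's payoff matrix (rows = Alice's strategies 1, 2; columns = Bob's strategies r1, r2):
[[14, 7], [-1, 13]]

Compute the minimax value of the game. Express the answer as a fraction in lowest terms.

9

Row minima are 7 and -1, so Alice's maximin is 7; column maxima are 14 and 13, so Bob's minimax is 13. These differ, so the equilibrium is in mixed strategies.
Let Alice play 1 with probability p. Bob is indifferent when 14p − (1−p) = 7p + 13(1−p), giving p = 2/3.
Let Bob play r1 with probability q. Alice is indifferent when 14q + 7(1−q) = −q + 13(1−q), giving q = 2/7.
The value is 14·(2/7) + (7)·(5/7) = 9.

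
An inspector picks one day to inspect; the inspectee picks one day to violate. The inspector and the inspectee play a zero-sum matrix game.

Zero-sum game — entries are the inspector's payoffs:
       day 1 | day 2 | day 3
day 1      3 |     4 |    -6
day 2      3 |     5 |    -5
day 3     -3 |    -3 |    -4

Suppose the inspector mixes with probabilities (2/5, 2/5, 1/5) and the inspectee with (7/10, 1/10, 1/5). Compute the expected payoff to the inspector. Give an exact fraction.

Against (7/10, 1/10, 1/5), each row's expected payoff is day 1: 13/10; day 2: 8/5; day 3: -16/5.
Taking the (2/5, 2/5, 1/5)-weighted average: (2/5)·(13/10) + (2/5)·(8/5) + (1/5)·(-16/5) = 13/25.

13/25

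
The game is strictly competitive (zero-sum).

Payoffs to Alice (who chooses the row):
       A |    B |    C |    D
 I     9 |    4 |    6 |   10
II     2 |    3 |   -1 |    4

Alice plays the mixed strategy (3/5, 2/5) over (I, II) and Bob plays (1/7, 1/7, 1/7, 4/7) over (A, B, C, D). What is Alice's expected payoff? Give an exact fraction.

31/5

Against (1/7, 1/7, 1/7, 4/7), each row's expected payoff is I: 59/7; II: 20/7.
Taking the (3/5, 2/5)-weighted average: (3/5)·(59/7) + (2/5)·(20/7) = 31/5.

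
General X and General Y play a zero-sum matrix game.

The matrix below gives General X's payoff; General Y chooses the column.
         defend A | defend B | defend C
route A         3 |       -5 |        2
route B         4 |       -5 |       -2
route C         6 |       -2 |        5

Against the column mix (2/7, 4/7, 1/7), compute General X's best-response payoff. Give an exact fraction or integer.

9/7

route A: (3)·(2/7) + (-5)·(4/7) + (2)·(1/7) = -12/7.
route B: (4)·(2/7) + (-5)·(4/7) + (-2)·(1/7) = -2.
route C: (6)·(2/7) + (-2)·(4/7) + (5)·(1/7) = 9/7.
The best pure response is route C with expected payoff 9/7.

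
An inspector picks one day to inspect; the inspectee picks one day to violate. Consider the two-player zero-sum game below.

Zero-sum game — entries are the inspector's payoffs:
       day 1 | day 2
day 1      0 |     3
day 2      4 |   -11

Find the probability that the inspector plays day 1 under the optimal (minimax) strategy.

5/6

Row minima are 0 and -11, so the inspector's maximin is 0; column maxima are 4 and 3, so the inspectee's minimax is 3. These differ, so the equilibrium is in mixed strategies.
Let the inspector play day 1 with probability p. The inspectee is indifferent when 4(1−p) = 3p − 11(1−p), giving p = 5/6.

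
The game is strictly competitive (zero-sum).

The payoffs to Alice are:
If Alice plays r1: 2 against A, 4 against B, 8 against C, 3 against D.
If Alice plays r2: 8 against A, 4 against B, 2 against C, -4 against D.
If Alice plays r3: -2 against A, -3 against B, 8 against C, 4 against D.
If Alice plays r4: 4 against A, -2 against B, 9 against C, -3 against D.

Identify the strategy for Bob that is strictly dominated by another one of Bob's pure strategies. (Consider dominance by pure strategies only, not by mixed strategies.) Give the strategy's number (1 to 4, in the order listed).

3

Bob prefers columns that give Alice less. Compare C with D: 3 < 8, -4 < 2, 4 < 8, -3 < 9.
So D strictly dominates C for Bob; C is strictly dominated.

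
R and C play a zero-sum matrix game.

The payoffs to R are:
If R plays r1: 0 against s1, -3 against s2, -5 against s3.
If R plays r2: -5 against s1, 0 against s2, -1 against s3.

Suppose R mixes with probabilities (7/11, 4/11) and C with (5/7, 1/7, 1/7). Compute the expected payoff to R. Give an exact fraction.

Against (5/7, 1/7, 1/7), each row's expected payoff is r1: -8/7; r2: -26/7.
Taking the (7/11, 4/11)-weighted average: (7/11)·(-8/7) + (4/11)·(-26/7) = -160/77.

-160/77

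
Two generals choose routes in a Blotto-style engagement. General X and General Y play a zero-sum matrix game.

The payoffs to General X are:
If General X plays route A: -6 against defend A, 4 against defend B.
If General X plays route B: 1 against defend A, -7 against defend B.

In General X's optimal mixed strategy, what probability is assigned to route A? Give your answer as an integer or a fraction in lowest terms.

Row minima are -6 and -7, so General X's maximin is -6; column maxima are 1 and 4, so General Y's minimax is 1. These differ, so the equilibrium is in mixed strategies.
Let General X play route A with probability p. General Y is indifferent when −6p + (1−p) = 4p − 7(1−p), giving p = 4/9.

4/9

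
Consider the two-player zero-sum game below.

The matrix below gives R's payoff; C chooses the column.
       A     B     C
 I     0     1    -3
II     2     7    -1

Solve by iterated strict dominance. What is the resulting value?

-1

Row I is strictly dominated by row II (2>0, 7>1, -1>-3); eliminate I.
Column B is strictly dominated by A for C (2<7); eliminate B.
Column A is strictly dominated by C for C (-1<2); eliminate A.
Only (II, C) remains, with payoff -1.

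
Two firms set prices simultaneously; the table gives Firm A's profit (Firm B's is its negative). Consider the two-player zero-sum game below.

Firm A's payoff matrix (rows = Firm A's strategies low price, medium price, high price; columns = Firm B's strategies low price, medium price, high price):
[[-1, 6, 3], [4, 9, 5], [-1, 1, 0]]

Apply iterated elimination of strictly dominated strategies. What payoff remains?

Column high price is strictly dominated by low price for Firm B (-1<3, 4<5, -1<0); eliminate high price.
Row low price is strictly dominated by row medium price (4>-1, 9>6); eliminate low price.
Column medium price is strictly dominated by low price for Firm B (4<9, -1<1); eliminate medium price.
Row high price is strictly dominated by row medium price (4>-1); eliminate high price.
Only (medium price, low price) remains, with payoff 4.

4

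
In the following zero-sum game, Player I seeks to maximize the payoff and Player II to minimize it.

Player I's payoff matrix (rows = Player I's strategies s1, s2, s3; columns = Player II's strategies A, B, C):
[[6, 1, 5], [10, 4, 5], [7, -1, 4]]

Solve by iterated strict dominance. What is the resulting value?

Column C is strictly dominated by B for Player II (1<5, 4<5, -1<4); eliminate C.
Row s3 is strictly dominated by row s2 (10>7, 4>-1); eliminate s3.
Column A is strictly dominated by B for Player II (1<6, 4<10); eliminate A.
Row s1 is strictly dominated by row s2 (4>1); eliminate s1.
Only (s2, B) remains, with payoff 4.

4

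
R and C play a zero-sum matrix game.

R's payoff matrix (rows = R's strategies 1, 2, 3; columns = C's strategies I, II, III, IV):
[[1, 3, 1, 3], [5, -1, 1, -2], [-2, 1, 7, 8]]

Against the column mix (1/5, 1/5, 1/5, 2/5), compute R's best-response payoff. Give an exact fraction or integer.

22/5

1: (1)·(1/5) + (3)·(1/5) + (1)·(1/5) + (3)·(2/5) = 11/5.
2: (5)·(1/5) + (-1)·(1/5) + (1)·(1/5) + (-2)·(2/5) = 1/5.
3: (-2)·(1/5) + (1)·(1/5) + (7)·(1/5) + (8)·(2/5) = 22/5.
The best pure response is 3 with expected payoff 22/5.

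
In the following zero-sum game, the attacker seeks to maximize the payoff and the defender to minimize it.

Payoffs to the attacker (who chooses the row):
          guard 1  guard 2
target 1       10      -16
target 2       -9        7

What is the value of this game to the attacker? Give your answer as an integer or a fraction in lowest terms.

Row minima are -16 and -9, so the attacker's maximin is -9; column maxima are 10 and 7, so the defender's minimax is 7. These differ, so the equilibrium is in mixed strategies.
Let the attacker play target 1 with probability p. The defender is indifferent when 10p − 9(1−p) = −16p + 7(1−p), giving p = 8/21.
Let the defender play guard 1 with probability q. The attacker is indifferent when 10q − 16(1−q) = −9q + 7(1−q), giving q = 23/42.
The value is 10·(23/42) + (-16)·(19/42) = -37/21.

-37/21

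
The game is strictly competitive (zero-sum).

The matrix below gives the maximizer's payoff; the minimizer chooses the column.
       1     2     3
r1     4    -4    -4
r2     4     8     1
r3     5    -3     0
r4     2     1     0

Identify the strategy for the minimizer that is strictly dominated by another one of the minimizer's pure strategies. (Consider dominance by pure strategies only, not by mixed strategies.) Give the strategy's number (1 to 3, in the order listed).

The minimizer prefers columns that give the maximizer less. Compare 1 with 3: -4 < 4, 1 < 4, 0 < 5, 0 < 2.
So 3 strictly dominates 1 for the minimizer; 1 is strictly dominated.

1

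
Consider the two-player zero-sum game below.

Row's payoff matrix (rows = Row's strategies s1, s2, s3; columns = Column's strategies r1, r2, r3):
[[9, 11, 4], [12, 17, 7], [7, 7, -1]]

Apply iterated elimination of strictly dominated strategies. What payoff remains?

7

Row s3 is strictly dominated by row s1 (9>7, 11>7, 4>-1); eliminate s3.
Column r1 is strictly dominated by r3 for Column (4<9, 7<12); eliminate r1.
Column r2 is strictly dominated by r3 for Column (4<11, 7<17); eliminate r2.
Row s1 is strictly dominated by row s2 (7>4); eliminate s1.
Only (s2, r3) remains, with payoff 7.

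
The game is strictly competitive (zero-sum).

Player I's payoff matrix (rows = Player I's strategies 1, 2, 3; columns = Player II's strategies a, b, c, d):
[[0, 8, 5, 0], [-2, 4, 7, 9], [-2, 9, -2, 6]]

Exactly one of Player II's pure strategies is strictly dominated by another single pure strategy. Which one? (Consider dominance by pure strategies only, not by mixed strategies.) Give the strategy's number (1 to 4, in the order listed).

2

Player II prefers columns that give Player I less. Compare b with a: 0 < 8, -2 < 4, -2 < 9.
So a strictly dominates b for Player II; b is strictly dominated.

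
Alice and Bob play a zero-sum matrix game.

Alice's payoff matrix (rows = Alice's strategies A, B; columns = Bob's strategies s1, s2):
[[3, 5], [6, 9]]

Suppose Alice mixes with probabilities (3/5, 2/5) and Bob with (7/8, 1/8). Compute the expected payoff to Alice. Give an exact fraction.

Against (7/8, 1/8), each row's expected payoff is A: 13/4; B: 51/8.
Taking the (3/5, 2/5)-weighted average: (3/5)·(13/4) + (2/5)·(51/8) = 9/2.

9/2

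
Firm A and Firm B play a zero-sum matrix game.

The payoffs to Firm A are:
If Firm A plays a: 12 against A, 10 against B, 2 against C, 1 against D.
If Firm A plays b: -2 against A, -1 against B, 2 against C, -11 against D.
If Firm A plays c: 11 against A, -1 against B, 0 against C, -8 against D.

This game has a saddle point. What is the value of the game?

1

Row minima: 1, -11, -8 → Firm A's maximin is 1.
Column maxima: 12, 10, 2, 1 → Firm B's minimax is 1.
They coincide at (a, D), so the value is 1.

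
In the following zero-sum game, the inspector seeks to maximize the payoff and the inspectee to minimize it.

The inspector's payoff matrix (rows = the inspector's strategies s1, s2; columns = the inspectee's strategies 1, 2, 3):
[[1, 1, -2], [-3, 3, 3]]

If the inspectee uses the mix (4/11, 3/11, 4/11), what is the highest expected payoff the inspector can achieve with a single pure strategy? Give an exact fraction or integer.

9/11

s1: (1)·(4/11) + (1)·(3/11) + (-2)·(4/11) = -1/11.
s2: (-3)·(4/11) + (3)·(3/11) + (3)·(4/11) = 9/11.
The best pure response is s2 with expected payoff 9/11.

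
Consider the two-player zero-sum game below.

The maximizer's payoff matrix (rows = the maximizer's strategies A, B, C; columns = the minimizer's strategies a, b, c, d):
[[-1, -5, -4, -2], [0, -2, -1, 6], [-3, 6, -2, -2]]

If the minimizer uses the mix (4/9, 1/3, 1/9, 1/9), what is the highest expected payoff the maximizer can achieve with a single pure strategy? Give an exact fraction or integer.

A: (-1)·(4/9) + (-5)·(1/3) + (-4)·(1/9) + (-2)·(1/9) = -25/9.
B: (0)·(4/9) + (-2)·(1/3) + (-1)·(1/9) + (6)·(1/9) = -1/9.
C: (-3)·(4/9) + (6)·(1/3) + (-2)·(1/9) + (-2)·(1/9) = 2/9.
The best pure response is C with expected payoff 2/9.

2/9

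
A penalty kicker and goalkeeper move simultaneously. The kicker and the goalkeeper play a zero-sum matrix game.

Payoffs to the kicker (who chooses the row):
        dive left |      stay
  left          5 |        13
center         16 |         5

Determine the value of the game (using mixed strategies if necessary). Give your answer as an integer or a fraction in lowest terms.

Row minima are 5 and 5, so the kicker's maximin is 5; column maxima are 16 and 13, so the goalkeeper's minimax is 13. These differ, so the equilibrium is in mixed strategies.
Let the kicker play left with probability p. The goalkeeper is indifferent when 5p + 16(1−p) = 13p + 5(1−p), giving p = 11/19.
Let the goalkeeper play dive left with probability q. The kicker is indifferent when 5q + 13(1−q) = 16q + 5(1−q), giving q = 8/19.
The value is 5·(8/19) + (13)·(11/19) = 183/19.

183/19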